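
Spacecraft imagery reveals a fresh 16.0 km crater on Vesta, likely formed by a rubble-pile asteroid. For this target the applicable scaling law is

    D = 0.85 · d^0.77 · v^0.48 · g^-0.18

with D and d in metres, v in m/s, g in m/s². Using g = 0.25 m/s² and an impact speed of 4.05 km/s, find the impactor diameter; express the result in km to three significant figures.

d ≈ 1.45 km

Rearranging for d: d = [D / (0.85 · 4050^0.48 · 0.25^-0.18)]^(1/0.77).
D = 16000 m.
4050^0.48 = 53.90
0.25^-0.18 = 1.283
Denominator = 0.85 × 53.90 × 1.283 = 58.78
D / 58.78 = 16000 / 58.78 = 272.2
d = 272.2^(1/0.77) = 272.2^1.2987 = 1453 m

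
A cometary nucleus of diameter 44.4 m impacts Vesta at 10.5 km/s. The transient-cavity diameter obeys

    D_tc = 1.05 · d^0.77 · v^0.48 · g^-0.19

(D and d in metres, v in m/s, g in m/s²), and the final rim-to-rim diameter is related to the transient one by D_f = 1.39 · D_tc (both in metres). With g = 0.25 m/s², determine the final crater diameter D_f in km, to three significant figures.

D_f ≈ 3.00 km

v = 10500 m/s.
d^0.77 = 44.4^0.77 = 18.56
v^0.48 = 10500^0.48 = 85.15
g^-0.19 = 0.25^-0.19 = 1.301
D_tc = 1.05 × 18.56 × 85.15 × 1.301 = 2159 m
D_f = 1.39 × 2159 = 3001 m
     = 3.001 km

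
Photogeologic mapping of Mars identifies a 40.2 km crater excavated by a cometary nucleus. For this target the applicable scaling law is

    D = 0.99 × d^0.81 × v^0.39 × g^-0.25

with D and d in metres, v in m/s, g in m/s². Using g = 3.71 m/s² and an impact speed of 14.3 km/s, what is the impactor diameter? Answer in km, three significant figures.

Rearranging for d: d = [D / (0.99 · 14300^0.39 · 3.71^-0.25)]^(1/0.81).
D = 40200 m.
14300^0.39 = 41.74
3.71^-0.25 = 0.7205
Denominator = 0.99 × 41.74 × 0.7205 = 29.77
D / 29.77 = 40200 / 29.77 = 1350
d = 1350^(1/0.81) = 1350^1.2346 = 7323 m

d ≈ 7.32 km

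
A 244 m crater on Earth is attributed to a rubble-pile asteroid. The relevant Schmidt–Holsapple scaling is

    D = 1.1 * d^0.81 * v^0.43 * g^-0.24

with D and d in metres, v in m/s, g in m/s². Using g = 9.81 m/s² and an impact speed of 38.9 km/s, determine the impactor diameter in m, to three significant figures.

Rearranging for d: d = [D / (1.1 · 38900^0.43 · 9.81^-0.24)]^(1/0.81).
38900^0.43 = 94.12
9.81^-0.24 = 0.5781
Denominator = 1.1 × 94.12 × 0.5781 = 59.85
D / 59.85 = 244 / 59.85 = 4.077
d = 4.077^(1/0.81) = 4.077^1.2346 = 5.669 m

d ≈ 5.67 m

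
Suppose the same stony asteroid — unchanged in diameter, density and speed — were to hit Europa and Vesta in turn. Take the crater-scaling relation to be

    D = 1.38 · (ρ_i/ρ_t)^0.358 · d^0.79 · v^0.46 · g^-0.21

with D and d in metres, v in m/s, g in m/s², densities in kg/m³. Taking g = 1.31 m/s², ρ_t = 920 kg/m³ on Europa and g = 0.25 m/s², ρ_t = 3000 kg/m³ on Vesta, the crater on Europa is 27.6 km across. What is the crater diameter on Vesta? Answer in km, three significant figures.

D ≈ 25.6 km

The impactor-only factors (d, v, ρ_i) cancel in the ratio, leaving D_Vesta/D_Europa = (g_Vesta/g_Europa)^-0.21 · (ρ_t,Europa/ρ_t,Vesta)^0.358.
(0.25/1.31)^-0.21 = 0.1908^-0.21 = 1.416
(920/3000)^0.358 = 0.3067^0.358 = 0.6550
Ratio = 1.416 × 0.6550 = 0.9275
D_Vesta = 0.9275 × 27.6 km = 25.6 km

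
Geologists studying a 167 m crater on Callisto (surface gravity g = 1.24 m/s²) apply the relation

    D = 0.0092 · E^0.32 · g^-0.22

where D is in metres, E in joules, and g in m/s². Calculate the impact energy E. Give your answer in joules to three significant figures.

Rearranging: E = [D / (0.0092 · g^-0.22)]^(1/0.32).
g^-0.22 = 1.24^-0.22 = 0.9538
D / (0.0092 × 0.9538) = 167 / (8.775 × 10^-3) = 1.903 × 10^4
E = (1.903 × 10^4)^3.125 = 2.362 × 10^13 J

E ≈ 2.36 × 10^13 J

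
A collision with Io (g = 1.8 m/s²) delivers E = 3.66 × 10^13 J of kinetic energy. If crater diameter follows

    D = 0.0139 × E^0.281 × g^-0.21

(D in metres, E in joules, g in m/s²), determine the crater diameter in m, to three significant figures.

E^0.281 = (3.66 × 10^13)^0.281 = 6.476 × 10^3
g^-0.21 = 1.8^-0.21 = 0.8839
D = 0.0139 × 6.476 × 10^3 × 0.8839 = 79.57 m

D ≈ 79.6 m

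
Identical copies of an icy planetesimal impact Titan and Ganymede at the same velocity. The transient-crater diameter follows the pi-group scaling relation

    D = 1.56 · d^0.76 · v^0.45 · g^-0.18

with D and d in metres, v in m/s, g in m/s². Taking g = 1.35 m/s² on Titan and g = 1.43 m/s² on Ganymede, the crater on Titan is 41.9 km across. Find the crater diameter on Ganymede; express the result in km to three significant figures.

D ≈ 41.5 km

All impactor-dependent factors cancel in the ratio, leaving D_Ganymede/D_Titan = (g_Ganymede/g_Titan)^-0.18.
(1.43/1.35)^-0.18 = 1.059^-0.18 = 0.9897
D_Ganymede = 0.9897 × 41.9 km = 41.5 km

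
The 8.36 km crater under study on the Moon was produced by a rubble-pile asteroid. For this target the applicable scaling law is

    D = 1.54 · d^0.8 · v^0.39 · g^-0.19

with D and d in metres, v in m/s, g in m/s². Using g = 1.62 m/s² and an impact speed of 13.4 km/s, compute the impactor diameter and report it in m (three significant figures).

Rearranging for d: d = [D / (1.54 · 13400^0.39 · 1.62^-0.19)]^(1/0.8).
D = 8360 m.
13400^0.39 = 40.70
1.62^-0.19 = 0.9124
Denominator = 1.54 × 40.70 × 0.9124 = 57.19
D / 57.19 = 8360 / 57.19 = 146.2
d = 146.2^(1/0.8) = 146.2^1.25 = 508.4 m

d ≈ 508 m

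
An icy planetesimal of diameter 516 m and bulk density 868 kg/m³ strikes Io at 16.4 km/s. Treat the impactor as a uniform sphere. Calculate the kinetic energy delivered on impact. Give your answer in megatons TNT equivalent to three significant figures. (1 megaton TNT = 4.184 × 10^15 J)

v = 16400 m/s.
Mass m = (π/6) ρ d³ = (π/6) × 868 × (516)³ = 6.244 × 10^10 kg
E = ½ m v² = 0.5 × 6.244 × 10^10 × (16400)² = 8.397 × 10^18 J
   = 8.397 × 10^18 / 4.184×10^15 = 2007 Mt

E ≈ 2010 Mt TNT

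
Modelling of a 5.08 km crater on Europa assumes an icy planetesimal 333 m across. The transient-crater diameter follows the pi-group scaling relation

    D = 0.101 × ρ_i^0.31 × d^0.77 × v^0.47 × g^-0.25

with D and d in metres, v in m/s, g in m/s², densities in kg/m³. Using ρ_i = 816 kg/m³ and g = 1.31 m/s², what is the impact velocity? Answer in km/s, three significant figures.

Rearranging for v: v = [D / (0.101 · 816^0.31 · 333^0.77 · 1.31^-0.25)]^(1/0.47).
D = 5080 m.
816^0.31 = 7.991
333^0.77 = 87.56
1.31^-0.25 = 0.9347
Denominator = 0.101 × 7.991 × 87.56 × 0.9347 = 66.05
D / 66.05 = 5080 / 66.05 = 76.91
v = 76.91^(1/0.47) = 76.91^2.1277 = 10299 m/s

v ≈ 10.3 km/s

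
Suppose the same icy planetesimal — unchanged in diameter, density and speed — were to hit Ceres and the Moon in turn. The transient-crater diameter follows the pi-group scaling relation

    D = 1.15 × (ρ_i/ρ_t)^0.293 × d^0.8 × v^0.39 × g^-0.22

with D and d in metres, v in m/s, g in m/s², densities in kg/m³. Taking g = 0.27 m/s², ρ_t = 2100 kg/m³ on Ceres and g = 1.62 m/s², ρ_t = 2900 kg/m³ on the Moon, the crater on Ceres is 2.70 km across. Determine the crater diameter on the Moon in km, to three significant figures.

D ≈ 1.66 km

The impactor-only factors (d, v, ρ_i) cancel in the ratio, leaving D_Moon/D_Ceres = (g_Moon/g_Ceres)^-0.22 · (ρ_t,Ceres/ρ_t,Moon)^0.293.
(1.62/0.27)^-0.22 = 6.000^-0.22 = 0.6742
(2100/2900)^0.293 = 0.7241^0.293 = 0.9097
Ratio = 0.6742 × 0.9097 = 0.6133
D_Moon = 0.6133 × 2.70 km = 1.66 km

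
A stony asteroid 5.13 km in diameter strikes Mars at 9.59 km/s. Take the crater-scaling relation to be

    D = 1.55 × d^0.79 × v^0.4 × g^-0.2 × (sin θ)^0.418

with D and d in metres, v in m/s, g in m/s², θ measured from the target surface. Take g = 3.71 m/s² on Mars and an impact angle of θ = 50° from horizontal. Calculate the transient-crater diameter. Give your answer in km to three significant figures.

In SI units: d = 5130 m, v = 9590 m/s.
d^0.79 = 5130^0.79 = 853.1
v^0.4 = 9590^0.4 = 39.15
g^-0.2 = 3.71^-0.2 = 0.7694
(sin 50°)^0.418 = 0.7660^0.418 = 0.8946
D = 1.55 × 853.1 × 39.15 × 0.7694 × 0.8946 = 35632 m
   = 35.63 km

D ≈ 35.6 km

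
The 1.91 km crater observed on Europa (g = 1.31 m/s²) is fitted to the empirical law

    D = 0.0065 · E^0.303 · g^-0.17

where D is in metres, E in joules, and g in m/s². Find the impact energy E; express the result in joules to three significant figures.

E ≈ 1.30 × 10^18 J

Rearranging: E = [D / (0.0065 · g^-0.17)]^(1/0.303).
D = 1910 m.
g^-0.17 = 1.31^-0.17 = 0.9551
D / (0.0065 × 0.9551) = 1910 / (6.208 × 10^-3) = 3.077 × 10^5
E = (3.077 × 10^5)^3.3003 = 1.296 × 10^18 J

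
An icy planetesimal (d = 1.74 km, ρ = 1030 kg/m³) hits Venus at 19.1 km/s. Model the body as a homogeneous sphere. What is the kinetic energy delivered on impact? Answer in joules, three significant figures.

d = 1740 m; v = 19100 m/s.
Mass m = (π/6) ρ d³ = (π/6) × 1030 × (1740)³ = 2.841 × 10^12 kg
E = ½ m v² = 0.5 × 2.841 × 10^12 × (19100)² = 5.182 × 10^20 J

E ≈ 5.18 × 10^20 J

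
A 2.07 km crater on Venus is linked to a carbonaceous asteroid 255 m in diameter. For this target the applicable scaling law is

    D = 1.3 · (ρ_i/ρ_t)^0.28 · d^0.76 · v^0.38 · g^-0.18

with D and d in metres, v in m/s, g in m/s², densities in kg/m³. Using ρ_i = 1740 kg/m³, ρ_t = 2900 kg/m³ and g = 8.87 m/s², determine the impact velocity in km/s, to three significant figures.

Rearranging for v: v = [D / (1.3 · (1740/2900)^0.28 · 255^0.76 · 8.87^-0.18)]^(1/0.38).
D = 2070 m.
(1740/2900)^0.28 = 0.8667
255^0.76 = 67.45
8.87^-0.18 = 0.6751
Denominator = 1.3 × 0.8667 × 67.45 × 0.6751 = 51.31
D / 51.31 = 2070 / 51.31 = 40.34
v = 40.34^(1/0.38) = 40.34^2.6316 = 16813 m/s

v ≈ 16.8 km/s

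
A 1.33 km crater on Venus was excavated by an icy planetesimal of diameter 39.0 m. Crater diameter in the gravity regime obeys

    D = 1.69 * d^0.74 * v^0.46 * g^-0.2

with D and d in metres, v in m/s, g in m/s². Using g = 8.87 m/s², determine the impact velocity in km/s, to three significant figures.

Rearranging for v: v = [D / (1.69 · 39^0.74 · 8.87^-0.2)]^(1/0.46).
D = 1330 m.
39^0.74 = 15.04
8.87^-0.2 = 0.6463
Denominator = 1.69 × 15.04 × 0.6463 = 16.43
D / 16.43 = 1330 / 16.43 = 80.95
v = 80.95^(1/0.46) = 80.95^2.1739 = 14069 m/s

v ≈ 14.1 km/s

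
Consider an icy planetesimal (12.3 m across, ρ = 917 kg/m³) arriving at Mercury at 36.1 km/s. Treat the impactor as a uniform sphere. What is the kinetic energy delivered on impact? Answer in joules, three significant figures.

v = 36100 m/s.
Mass m = (π/6) ρ d³ = (π/6) × 917 × (12.3)³ = 8.935 × 10^5 kg
E = ½ m v² = 0.5 × 8.935 × 10^5 × (36100)² = 5.822 × 10^14 J

E ≈ 5.82 × 10^14 J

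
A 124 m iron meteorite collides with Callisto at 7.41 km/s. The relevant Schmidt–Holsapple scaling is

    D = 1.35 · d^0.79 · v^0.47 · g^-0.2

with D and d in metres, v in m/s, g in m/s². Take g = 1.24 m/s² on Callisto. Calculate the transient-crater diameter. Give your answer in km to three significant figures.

D ≈ 3.84 km

In SI units: v = 7410 m/s.
d^0.79 = 124^0.79 = 45.06
v^0.47 = 7410^0.47 = 65.89
g^-0.2 = 1.24^-0.2 = 0.9579
D = 1.35 × 45.06 × 65.89 × 0.9579 = 3839 m
   = 3.839 km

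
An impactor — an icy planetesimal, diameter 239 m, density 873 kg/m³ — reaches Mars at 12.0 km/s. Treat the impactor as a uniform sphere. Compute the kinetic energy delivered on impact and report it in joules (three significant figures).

E ≈ 4.49 × 10^17 J

v = 12000 m/s.
Mass m = (π/6) ρ d³ = (π/6) × 873 × (239)³ = 6.240 × 10^9 kg
E = ½ m v² = 0.5 × 6.240 × 10^9 × (12000)² = 4.493 × 10^17 J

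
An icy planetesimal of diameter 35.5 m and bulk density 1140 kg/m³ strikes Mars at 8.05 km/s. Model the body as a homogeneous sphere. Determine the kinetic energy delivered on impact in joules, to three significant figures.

v = 8050 m/s.
Mass m = (π/6) ρ d³ = (π/6) × 1140 × (35.5)³ = 2.670 × 10^7 kg
E = ½ m v² = 0.5 × 2.670 × 10^7 × (8050)² = 8.651 × 10^14 J

E ≈ 8.65 × 10^14 J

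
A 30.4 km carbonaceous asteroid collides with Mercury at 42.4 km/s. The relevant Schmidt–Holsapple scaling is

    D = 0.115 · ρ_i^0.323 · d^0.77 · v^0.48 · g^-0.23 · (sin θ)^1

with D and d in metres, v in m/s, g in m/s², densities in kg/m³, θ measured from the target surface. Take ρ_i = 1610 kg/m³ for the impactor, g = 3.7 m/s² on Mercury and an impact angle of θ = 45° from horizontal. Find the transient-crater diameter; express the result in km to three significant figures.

D ≈ 308 km

In SI units: d = 30400 m, v = 42400 m/s.
ρ_i^0.323 = 1610^0.323 = 10.86
d^0.77 = 30400^0.77 = 2830
v^0.48 = 42400^0.48 = 166.4
g^-0.23 = 3.7^-0.23 = 0.7401
(sin 45°)^1 = 0.7071^1 = 0.7071
D = 0.115 × 10.86 × 2830 × 166.4 × 0.7401 × 0.7071 = 3.078 × 10^5 m
   = 307.8 km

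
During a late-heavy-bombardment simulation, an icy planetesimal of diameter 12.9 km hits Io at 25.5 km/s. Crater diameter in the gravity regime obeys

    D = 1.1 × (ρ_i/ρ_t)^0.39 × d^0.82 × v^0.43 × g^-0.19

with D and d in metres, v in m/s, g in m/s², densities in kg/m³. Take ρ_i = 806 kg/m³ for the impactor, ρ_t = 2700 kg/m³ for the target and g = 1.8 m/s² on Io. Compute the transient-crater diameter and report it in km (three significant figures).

D ≈ 113 km

In SI units: d = 12900 m, v = 25500 m/s.
(ρ_i/ρ_t)^0.39 = (806/2700)^0.39 = 0.6241
d^0.82 = 12900^0.82 = 2348
v^0.43 = 25500^0.43 = 78.49
g^-0.19 = 1.8^-0.19 = 0.8943
D = 1.1 × 0.6241 × 2348 × 78.49 × 0.8943 = 1.131 × 10^5 m
   = 113.1 km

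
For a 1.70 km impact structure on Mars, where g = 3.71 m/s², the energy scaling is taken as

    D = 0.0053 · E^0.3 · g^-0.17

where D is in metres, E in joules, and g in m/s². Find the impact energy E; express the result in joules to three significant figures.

E ≈ 4.75 × 10^18 J

Rearranging: E = [D / (0.0053 · g^-0.17)]^(1/0.3).
D = 1700 m.
g^-0.17 = 3.71^-0.17 = 0.8002
D / (0.0053 × 0.8002) = 1700 / (4.241 × 10^-3) = 4.008 × 10^5
E = (4.008 × 10^5)^3.3333 = 4.745 × 10^18 J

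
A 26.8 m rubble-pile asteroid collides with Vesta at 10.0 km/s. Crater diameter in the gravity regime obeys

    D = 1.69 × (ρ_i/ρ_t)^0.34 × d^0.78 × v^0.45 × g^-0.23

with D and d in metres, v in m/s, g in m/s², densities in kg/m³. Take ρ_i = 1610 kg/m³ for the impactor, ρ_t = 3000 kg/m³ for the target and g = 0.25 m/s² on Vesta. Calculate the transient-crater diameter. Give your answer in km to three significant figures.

D ≈ 1.54 km

In SI units: v = 10000 m/s.
(ρ_i/ρ_t)^0.34 = (1610/3000)^0.34 = 0.8093
d^0.78 = 26.8^0.78 = 13.00
v^0.45 = 10000^0.45 = 63.10
g^-0.23 = 0.25^-0.23 = 1.376
D = 1.69 × 0.8093 × 13.00 × 63.10 × 1.376 = 1544 m
   = 1.544 km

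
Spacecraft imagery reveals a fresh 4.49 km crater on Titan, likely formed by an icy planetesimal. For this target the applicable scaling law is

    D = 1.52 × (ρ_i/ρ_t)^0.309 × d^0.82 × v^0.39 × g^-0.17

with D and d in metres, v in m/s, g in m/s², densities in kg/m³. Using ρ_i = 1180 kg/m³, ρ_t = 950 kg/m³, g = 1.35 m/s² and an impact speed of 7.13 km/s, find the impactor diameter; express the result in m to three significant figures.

Rearranging for d: d = [D / (1.52 · (1180/950)^0.309 · 7130^0.39 · 1.35^-0.17)]^(1/0.82).
D = 4490 m.
(1180/950)^0.309 = 1.069
7130^0.39 = 31.82
1.35^-0.17 = 0.9503
Denominator = 1.52 × 1.069 × 31.82 × 0.9503 = 49.13
D / 49.13 = 4490 / 49.13 = 91.39
d = 91.39^(1/0.82) = 91.39^1.2195 = 246.2 m

d ≈ 246 m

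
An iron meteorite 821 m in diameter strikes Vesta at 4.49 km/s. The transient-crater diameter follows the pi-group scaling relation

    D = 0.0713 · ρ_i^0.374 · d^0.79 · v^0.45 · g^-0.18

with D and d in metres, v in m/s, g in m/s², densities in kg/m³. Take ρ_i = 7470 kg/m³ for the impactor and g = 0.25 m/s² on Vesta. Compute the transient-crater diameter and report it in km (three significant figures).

D ≈ 22.7 km

In SI units: v = 4490 m/s.
ρ_i^0.374 = 7470^0.374 = 28.09
d^0.79 = 821^0.79 = 200.6
v^0.45 = 4490^0.45 = 44.01
g^-0.18 = 0.25^-0.18 = 1.283
D = 0.0713 × 28.09 × 200.6 × 44.01 × 1.283 = 22686 m
   = 22.69 km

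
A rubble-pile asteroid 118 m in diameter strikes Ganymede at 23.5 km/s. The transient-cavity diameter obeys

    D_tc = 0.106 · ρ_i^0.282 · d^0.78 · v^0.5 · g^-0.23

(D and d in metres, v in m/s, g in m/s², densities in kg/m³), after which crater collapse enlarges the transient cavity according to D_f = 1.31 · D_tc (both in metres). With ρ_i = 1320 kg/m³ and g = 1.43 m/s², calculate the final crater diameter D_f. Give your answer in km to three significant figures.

D_f ≈ 6.14 km

v = 23500 m/s.
ρ_i^0.282 = 1320^0.282 = 7.586
d^0.78 = 118^0.78 = 41.31
v^0.5 = 23500^0.5 = 153.3
g^-0.23 = 1.43^-0.23 = 0.9210
D_tc = 0.106 × 7.586 × 41.31 × 153.3 × 0.9210 = 4690 m
D_f = 1.31 × 4690 = 6144 m
     = 6.144 km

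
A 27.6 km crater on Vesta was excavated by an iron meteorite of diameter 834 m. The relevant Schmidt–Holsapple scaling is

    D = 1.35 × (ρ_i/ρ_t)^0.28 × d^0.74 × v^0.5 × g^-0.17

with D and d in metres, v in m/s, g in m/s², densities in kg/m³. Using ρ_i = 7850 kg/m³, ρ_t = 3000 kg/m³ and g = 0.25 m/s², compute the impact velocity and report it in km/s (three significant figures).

v ≈ 7.23 km/s

Rearranging for v: v = [D / (1.35 · (7850/3000)^0.28 · 834^0.74 · 0.25^-0.17)]^(1/0.5).
D = 27600 m.
(7850/3000)^0.28 = 1.309
834^0.74 = 145.1
0.25^-0.17 = 1.266
Denominator = 1.35 × 1.309 × 145.1 × 1.266 = 324.6
D / 324.6 = 27600 / 324.6 = 85.03
v = 85.03^(1/0.5) = 85.03^2 = 7230 m/s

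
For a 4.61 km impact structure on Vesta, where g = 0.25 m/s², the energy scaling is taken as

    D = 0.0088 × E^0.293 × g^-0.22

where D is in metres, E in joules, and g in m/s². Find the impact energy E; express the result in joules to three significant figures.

E ≈ 1.17 × 10^19 J

Rearranging: E = [D / (0.0088 · g^-0.22)]^(1/0.293).
D = 4610 m.
g^-0.22 = 0.25^-0.22 = 1.357
D / (0.0088 × 1.357) = 4610 / (0.01194) = 3.861 × 10^5
E = (3.861 × 10^5)^3.413 = 1.168 × 10^19 J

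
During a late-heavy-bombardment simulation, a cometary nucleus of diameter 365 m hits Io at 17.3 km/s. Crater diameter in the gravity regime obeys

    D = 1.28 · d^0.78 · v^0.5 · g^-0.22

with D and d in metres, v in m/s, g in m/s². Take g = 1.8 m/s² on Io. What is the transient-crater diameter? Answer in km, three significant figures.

In SI units: v = 17300 m/s.
d^0.78 = 365^0.78 = 99.68
v^0.5 = 17300^0.5 = 131.5
g^-0.22 = 1.8^-0.22 = 0.8787
D = 1.28 × 99.68 × 131.5 × 0.8787 = 14743 m
   = 14.74 km

D ≈ 14.7 km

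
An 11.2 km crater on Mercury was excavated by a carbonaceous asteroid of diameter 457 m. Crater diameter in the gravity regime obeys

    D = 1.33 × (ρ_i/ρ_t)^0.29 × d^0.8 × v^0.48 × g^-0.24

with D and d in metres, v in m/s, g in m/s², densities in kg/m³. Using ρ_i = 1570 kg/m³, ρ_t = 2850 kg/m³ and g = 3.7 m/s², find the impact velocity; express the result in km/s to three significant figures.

v ≈ 15.3 km/s

Rearranging for v: v = [D / (1.33 · (1570/2850)^0.29 · 457^0.8 · 3.7^-0.24)]^(1/0.48).
D = 11200 m.
(1570/2850)^0.29 = 0.8412
457^0.8 = 134.3
3.7^-0.24 = 0.7305
Denominator = 1.33 × 0.8412 × 134.3 × 0.7305 = 109.8
D / 109.8 = 11200 / 109.8 = 102.0
v = 102.0^(1/0.48) = 102.0^2.0833 = 15294 m/s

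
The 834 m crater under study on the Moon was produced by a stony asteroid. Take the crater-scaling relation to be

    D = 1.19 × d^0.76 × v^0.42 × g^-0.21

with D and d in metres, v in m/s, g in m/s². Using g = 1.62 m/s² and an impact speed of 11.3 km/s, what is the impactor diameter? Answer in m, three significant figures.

Rearranging for d: d = [D / (1.19 · 11300^0.42 · 1.62^-0.21)]^(1/0.76).
11300^0.42 = 50.38
1.62^-0.21 = 0.9037
Denominator = 1.19 × 50.38 × 0.9037 = 54.18
D / 54.18 = 834 / 54.18 = 15.39
d = 15.39^(1/0.76) = 15.39^1.3158 = 36.49 m

d ≈ 36.5 m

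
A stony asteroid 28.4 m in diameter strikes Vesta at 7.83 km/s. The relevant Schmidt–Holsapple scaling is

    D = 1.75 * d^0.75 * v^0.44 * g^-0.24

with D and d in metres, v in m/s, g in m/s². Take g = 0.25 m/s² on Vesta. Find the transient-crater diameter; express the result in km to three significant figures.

D ≈ 1.55 km

In SI units: v = 7830 m/s.
d^0.75 = 28.4^0.75 = 12.30
v^0.44 = 7830^0.44 = 51.67
g^-0.24 = 0.25^-0.24 = 1.395
D = 1.75 × 12.30 × 51.67 × 1.395 = 1552 m
   = 1.552 km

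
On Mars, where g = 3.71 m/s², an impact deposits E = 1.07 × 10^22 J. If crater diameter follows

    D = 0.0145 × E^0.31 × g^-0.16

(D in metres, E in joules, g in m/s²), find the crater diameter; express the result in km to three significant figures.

E^0.31 = (1.07 × 10^22)^0.31 = 6.747 × 10^6
g^-0.16 = 3.71^-0.16 = 0.8108
D = 0.0145 × 6.747 × 10^6 × 0.8108 = 79322 m
   = 79.32 km

D ≈ 79.3 km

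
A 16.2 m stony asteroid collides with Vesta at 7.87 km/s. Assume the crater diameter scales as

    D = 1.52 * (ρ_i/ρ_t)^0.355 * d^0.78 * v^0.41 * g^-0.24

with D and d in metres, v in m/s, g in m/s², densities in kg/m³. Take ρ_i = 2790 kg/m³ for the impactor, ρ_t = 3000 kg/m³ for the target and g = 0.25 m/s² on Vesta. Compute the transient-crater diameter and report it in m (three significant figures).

In SI units: v = 7870 m/s.
(ρ_i/ρ_t)^0.355 = (2790/3000)^0.355 = 0.9746
d^0.78 = 16.2^0.78 = 8.779
v^0.41 = 7870^0.41 = 39.57
g^-0.24 = 0.25^-0.24 = 1.395
D = 1.52 × 0.9746 × 8.779 × 39.57 × 1.395 = 717.9 m

D ≈ 718 m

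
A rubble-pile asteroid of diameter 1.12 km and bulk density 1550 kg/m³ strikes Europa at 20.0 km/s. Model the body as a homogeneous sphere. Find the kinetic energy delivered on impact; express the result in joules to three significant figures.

d = 1120 m; v = 20000 m/s.
Mass m = (π/6) ρ d³ = (π/6) × 1550 × (1120)³ = 1.140 × 10^12 kg
E = ½ m v² = 0.5 × 1.140 × 10^12 × (20000)² = 2.280 × 10^20 J

E ≈ 2.28 × 10^20 J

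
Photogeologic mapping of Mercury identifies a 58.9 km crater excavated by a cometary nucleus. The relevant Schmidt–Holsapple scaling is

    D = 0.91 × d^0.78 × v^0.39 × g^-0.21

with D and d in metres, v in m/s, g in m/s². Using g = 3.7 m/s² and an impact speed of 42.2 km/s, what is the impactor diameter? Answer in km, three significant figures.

d ≈ 10.2 km

Rearranging for d: d = [D / (0.91 · 42200^0.39 · 3.7^-0.21)]^(1/0.78).
D = 58900 m.
42200^0.39 = 63.66
3.7^-0.21 = 0.7598
Denominator = 0.91 × 63.66 × 0.7598 = 44.02
D / 44.02 = 58900 / 44.02 = 1338
d = 1338^(1/0.78) = 1338^1.2821 = 10196 m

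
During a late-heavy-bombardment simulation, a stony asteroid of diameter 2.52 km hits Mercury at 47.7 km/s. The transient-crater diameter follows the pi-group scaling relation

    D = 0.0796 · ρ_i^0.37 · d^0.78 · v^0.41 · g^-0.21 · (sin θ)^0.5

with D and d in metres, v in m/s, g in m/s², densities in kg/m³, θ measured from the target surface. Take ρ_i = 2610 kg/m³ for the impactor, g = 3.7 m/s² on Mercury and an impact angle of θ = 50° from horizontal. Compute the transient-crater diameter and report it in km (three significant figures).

D ≈ 36.2 km

In SI units: d = 2520 m, v = 47700 m/s.
ρ_i^0.37 = 2610^0.37 = 18.37
d^0.78 = 2520^0.78 = 449.9
v^0.41 = 47700^0.41 = 82.83
g^-0.21 = 3.7^-0.21 = 0.7598
(sin 50°)^0.5 = 0.7660^0.5 = 0.8752
D = 0.0796 × 18.37 × 449.9 × 82.83 × 0.7598 × 0.8752 = 36235 m
   = 36.24 km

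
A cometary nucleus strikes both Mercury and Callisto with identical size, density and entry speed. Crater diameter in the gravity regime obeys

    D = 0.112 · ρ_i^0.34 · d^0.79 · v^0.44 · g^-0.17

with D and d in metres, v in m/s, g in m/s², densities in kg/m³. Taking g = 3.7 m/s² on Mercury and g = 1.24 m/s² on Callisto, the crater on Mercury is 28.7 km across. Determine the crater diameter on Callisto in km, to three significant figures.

D ≈ 34.6 km

All impactor-dependent factors cancel in the ratio, leaving D_Callisto/D_Mercury = (g_Callisto/g_Mercury)^-0.17.
(1.24/3.7)^-0.17 = 0.3351^-0.17 = 1.204
D_Callisto = 1.204 × 28.7 km = 34.6 km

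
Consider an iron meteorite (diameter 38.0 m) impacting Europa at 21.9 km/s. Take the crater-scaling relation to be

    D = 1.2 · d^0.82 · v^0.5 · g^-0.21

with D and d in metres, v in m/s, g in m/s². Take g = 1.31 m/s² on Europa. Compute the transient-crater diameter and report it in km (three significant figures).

D ≈ 3.31 km

In SI units: v = 21900 m/s.
d^0.82 = 38^0.82 = 19.74
v^0.5 = 21900^0.5 = 148.0
g^-0.21 = 1.31^-0.21 = 0.9449
D = 1.2 × 19.74 × 148.0 × 0.9449 = 3313 m
   = 3.313 km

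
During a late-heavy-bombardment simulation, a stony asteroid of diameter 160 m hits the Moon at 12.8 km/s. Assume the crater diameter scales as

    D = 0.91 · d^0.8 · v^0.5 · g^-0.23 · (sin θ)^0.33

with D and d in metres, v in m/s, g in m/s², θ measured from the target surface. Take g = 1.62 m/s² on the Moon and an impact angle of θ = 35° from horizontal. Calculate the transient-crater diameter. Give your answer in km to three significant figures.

In SI units: v = 12800 m/s.
d^0.8 = 160^0.8 = 57.98
v^0.5 = 12800^0.5 = 113.1
g^-0.23 = 1.62^-0.23 = 0.8950
(sin 35°)^0.33 = 0.5736^0.33 = 0.8324
D = 0.91 × 57.98 × 113.1 × 0.8950 × 0.8324 = 4446 m
   = 4.446 km

D ≈ 4.45 km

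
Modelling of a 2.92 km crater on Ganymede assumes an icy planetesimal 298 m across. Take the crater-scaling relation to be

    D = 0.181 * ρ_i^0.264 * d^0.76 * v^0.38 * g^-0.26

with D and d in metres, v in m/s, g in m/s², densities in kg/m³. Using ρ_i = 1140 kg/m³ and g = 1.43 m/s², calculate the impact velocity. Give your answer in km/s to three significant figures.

v ≈ 12.8 km/s

Rearranging for v: v = [D / (0.181 · 1140^0.264 · 298^0.76 · 1.43^-0.26)]^(1/0.38).
D = 2920 m.
1140^0.264 = 6.412
298^0.76 = 75.93
1.43^-0.26 = 0.9112
Denominator = 0.181 × 6.412 × 75.93 × 0.9112 = 80.30
D / 80.30 = 2920 / 80.30 = 36.36
v = 36.36^(1/0.38) = 36.36^2.6316 = 12792 m/s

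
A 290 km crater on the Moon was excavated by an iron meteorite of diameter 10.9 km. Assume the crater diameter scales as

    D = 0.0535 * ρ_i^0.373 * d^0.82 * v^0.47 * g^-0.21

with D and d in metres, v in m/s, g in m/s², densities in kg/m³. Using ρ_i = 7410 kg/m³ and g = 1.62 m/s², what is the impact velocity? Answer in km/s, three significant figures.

v ≈ 20.2 km/s

Rearranging for v: v = [D / (0.0535 · 7410^0.373 · 10900^0.82 · 1.62^-0.21)]^(1/0.47).
D = 290000 m.
7410^0.373 = 27.76
10900^0.82 = 2045
1.62^-0.21 = 0.9037
Denominator = 0.0535 × 27.76 × 2045 × 0.9037 = 2745
D / 2745 = 290000 / 2745 = 105.6
v = 105.6^(1/0.47) = 105.6^2.1277 = 20219 m/s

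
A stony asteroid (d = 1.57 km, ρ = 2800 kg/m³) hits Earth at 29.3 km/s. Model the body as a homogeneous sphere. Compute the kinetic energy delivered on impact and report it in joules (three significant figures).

E ≈ 2.44 × 10^21 J

d = 1570 m; v = 29300 m/s.
Mass m = (π/6) ρ d³ = (π/6) × 2800 × (1570)³ = 5.674 × 10^12 kg
E = ½ m v² = 0.5 × 5.674 × 10^12 × (29300)² = 2.436 × 10^21 J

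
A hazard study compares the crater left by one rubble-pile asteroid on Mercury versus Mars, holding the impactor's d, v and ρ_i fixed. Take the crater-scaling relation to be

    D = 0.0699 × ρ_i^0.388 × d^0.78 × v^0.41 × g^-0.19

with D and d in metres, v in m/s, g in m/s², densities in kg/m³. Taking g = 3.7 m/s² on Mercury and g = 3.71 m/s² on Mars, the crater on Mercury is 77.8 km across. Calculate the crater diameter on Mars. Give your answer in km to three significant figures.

D ≈ 77.8 km

All impactor-dependent factors cancel in the ratio, leaving D_Mars/D_Mercury = (g_Mars/g_Mercury)^-0.19.
(3.71/3.7)^-0.19 = 1.003^-0.19 = 0.9994
D_Mars = 0.9994 × 77.8 km = 77.8 km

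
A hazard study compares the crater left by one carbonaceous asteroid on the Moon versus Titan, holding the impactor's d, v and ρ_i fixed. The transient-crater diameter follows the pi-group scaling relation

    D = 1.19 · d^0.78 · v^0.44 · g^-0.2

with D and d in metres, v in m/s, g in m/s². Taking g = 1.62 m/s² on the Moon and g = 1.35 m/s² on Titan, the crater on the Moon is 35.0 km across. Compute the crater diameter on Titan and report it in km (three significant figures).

All impactor-dependent factors cancel in the ratio, leaving D_Titan/D_Moon = (g_Titan/g_Moon)^-0.2.
(1.35/1.62)^-0.2 = 0.8333^-0.2 = 1.037
D_Titan = 1.037 × 35.0 km = 36.3 km

D ≈ 36.3 km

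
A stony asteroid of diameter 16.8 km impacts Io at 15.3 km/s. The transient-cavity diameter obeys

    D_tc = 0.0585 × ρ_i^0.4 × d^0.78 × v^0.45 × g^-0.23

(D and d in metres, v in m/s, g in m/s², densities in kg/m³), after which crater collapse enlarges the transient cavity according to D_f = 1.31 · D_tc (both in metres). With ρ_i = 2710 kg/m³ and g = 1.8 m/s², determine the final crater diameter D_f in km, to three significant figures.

In SI: d = 16800 m, v = 15300 m/s.
ρ_i^0.4 = 2710^0.4 = 23.61
d^0.78 = 16800^0.78 = 1976
v^0.45 = 15300^0.45 = 76.40
g^-0.23 = 1.8^-0.23 = 0.8735
D_tc = 0.0585 × 23.61 × 1976 × 76.40 × 0.8735 = 1.821 × 10^5 m
D_f = 1.31 × 1.821 × 10^5 = 2.386 × 10^5 m
     = 238.6 km

D_f ≈ 239 km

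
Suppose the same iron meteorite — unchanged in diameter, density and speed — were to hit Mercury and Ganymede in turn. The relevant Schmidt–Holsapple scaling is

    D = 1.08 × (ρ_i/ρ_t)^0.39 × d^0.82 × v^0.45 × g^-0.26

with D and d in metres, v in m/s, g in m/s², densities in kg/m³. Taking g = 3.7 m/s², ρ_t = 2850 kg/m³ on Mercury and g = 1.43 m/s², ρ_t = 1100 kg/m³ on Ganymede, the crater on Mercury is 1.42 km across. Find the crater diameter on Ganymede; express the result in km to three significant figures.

D ≈ 2.64 km

The impactor-only factors (d, v, ρ_i) cancel in the ratio, leaving D_Ganymede/D_Mercury = (g_Ganymede/g_Mercury)^-0.26 · (ρ_t,Mercury/ρ_t,Ganymede)^0.39.
(1.43/3.7)^-0.26 = 0.3865^-0.26 = 1.280
(2850/1100)^0.39 = 2.591^0.39 = 1.450
Ratio = 1.280 × 1.450 = 1.856
D_Ganymede = 1.856 × 1.42 km = 2.64 km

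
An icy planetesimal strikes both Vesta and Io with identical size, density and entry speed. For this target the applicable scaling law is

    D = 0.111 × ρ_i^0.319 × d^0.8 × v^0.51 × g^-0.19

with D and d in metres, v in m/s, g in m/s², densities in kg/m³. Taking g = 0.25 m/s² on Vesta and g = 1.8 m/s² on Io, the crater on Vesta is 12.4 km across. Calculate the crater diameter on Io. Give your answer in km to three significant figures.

All impactor-dependent factors cancel in the ratio, leaving D_Io/D_Vesta = (g_Io/g_Vesta)^-0.19.
(1.8/0.25)^-0.19 = 7.200^-0.19 = 0.6872
D_Io = 0.6872 × 12.4 km = 8.52 km

D ≈ 8.52 km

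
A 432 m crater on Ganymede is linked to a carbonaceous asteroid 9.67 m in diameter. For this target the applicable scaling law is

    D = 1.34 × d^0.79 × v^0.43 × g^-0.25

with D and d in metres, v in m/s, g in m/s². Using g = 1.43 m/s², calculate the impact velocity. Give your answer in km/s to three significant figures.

Rearranging for v: v = [D / (1.34 · 9.67^0.79 · 1.43^-0.25)]^(1/0.43).
9.67^0.79 = 6.005
1.43^-0.25 = 0.9145
Denominator = 1.34 × 6.005 × 0.9145 = 7.359
D / 7.359 = 432 / 7.359 = 58.70
v = 58.70^(1/0.43) = 58.70^2.3256 = 12976 m/s

v ≈ 13.0 km/s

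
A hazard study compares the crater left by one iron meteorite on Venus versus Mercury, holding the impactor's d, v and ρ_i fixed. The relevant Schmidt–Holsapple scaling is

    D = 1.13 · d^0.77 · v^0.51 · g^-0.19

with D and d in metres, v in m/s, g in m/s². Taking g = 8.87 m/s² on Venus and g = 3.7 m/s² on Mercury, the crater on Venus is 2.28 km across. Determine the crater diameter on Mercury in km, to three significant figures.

All impactor-dependent factors cancel in the ratio, leaving D_Mercury/D_Venus = (g_Mercury/g_Venus)^-0.19.
(3.7/8.87)^-0.19 = 0.4171^-0.19 = 1.181
D_Mercury = 1.181 × 2.28 km = 2.69 km

D ≈ 2.69 km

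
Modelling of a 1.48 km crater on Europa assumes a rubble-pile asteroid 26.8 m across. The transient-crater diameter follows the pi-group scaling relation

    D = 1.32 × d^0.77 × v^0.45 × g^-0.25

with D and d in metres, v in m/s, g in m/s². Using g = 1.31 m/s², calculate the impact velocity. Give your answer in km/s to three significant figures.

v ≈ 25.0 km/s

Rearranging for v: v = [D / (1.32 · 26.8^0.77 · 1.31^-0.25)]^(1/0.45).
D = 1480 m.
26.8^0.77 = 12.58
1.31^-0.25 = 0.9347
Denominator = 1.32 × 12.58 × 0.9347 = 15.52
D / 15.52 = 1480 / 15.52 = 95.36
v = 95.36^(1/0.45) = 95.36^2.2222 = 25035 m/s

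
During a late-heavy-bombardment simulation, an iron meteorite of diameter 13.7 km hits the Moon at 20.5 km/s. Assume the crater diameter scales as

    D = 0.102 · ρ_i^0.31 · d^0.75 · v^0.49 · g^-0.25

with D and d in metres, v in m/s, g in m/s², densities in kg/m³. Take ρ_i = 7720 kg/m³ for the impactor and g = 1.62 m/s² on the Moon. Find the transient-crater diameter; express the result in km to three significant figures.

In SI units: d = 13700 m, v = 20500 m/s.
ρ_i^0.31 = 7720^0.31 = 16.04
d^0.75 = 13700^0.75 = 1266
v^0.49 = 20500^0.49 = 129.6
g^-0.25 = 1.62^-0.25 = 0.8864
D = 0.102 × 16.04 × 1266 × 129.6 × 0.8864 = 2.379 × 10^5 m
   = 237.9 km

D ≈ 238 km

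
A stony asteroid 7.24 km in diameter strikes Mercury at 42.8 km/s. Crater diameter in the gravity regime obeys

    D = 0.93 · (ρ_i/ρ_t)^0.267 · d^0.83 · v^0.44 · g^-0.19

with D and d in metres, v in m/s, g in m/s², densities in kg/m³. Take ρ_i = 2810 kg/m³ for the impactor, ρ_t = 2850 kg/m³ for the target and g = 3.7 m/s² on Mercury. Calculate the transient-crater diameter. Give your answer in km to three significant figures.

D ≈ 126 km

In SI units: d = 7240 m, v = 42800 m/s.
(ρ_i/ρ_t)^0.267 = (2810/2850)^0.267 = 0.9962
d^0.83 = 7240^0.83 = 1598
v^0.44 = 42800^0.44 = 109.1
g^-0.19 = 3.7^-0.19 = 0.7799
D = 0.93 × 0.9962 × 1598 × 109.1 × 0.7799 = 1.260 × 10^5 m
   = 126.0 km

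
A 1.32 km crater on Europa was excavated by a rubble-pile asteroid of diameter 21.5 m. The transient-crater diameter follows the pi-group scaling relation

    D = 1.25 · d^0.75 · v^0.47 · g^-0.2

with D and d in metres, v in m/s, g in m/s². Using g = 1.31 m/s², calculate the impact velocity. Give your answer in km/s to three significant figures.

v ≈ 22.8 km/s

Rearranging for v: v = [D / (1.25 · 21.5^0.75 · 1.31^-0.2)]^(1/0.47).
D = 1320 m.
21.5^0.75 = 9.985
1.31^-0.2 = 0.9474
Denominator = 1.25 × 9.985 × 0.9474 = 11.82
D / 11.82 = 1320 / 11.82 = 111.7
v = 111.7^(1/0.47) = 111.7^2.1277 = 22785 m/s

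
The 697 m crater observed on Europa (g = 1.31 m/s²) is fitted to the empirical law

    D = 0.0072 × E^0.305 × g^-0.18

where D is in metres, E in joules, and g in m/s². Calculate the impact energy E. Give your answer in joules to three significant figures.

Rearranging: E = [D / (0.0072 · g^-0.18)]^(1/0.305).
g^-0.18 = 1.31^-0.18 = 0.9526
D / (0.0072 × 0.9526) = 697 / (6.859 × 10^-3) = 1.016 × 10^5
E = (1.016 × 10^5)^3.2787 = 2.607 × 10^16 J

E ≈ 2.61 × 10^16 J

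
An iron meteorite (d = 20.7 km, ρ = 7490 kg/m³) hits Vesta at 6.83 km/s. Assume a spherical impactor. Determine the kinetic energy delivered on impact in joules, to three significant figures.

E ≈ 8.11 × 10^23 J

d = 20700 m; v = 6830 m/s.
Mass m = (π/6) ρ d³ = (π/6) × 7490 × (20700)³ = 3.478 × 10^16 kg
E = ½ m v² = 0.5 × 3.478 × 10^16 × (6830)² = 8.112 × 10^23 J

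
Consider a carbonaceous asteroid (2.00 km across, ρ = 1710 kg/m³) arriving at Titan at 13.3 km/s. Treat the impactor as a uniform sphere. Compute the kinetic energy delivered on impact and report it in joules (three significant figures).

E ≈ 6.34 × 10^20 J

d = 2000 m; v = 13300 m/s.
Mass m = (π/6) ρ d³ = (π/6) × 1710 × (2000)³ = 7.163 × 10^12 kg
E = ½ m v² = 0.5 × 7.163 × 10^12 × (13300)² = 6.335 × 10^20 J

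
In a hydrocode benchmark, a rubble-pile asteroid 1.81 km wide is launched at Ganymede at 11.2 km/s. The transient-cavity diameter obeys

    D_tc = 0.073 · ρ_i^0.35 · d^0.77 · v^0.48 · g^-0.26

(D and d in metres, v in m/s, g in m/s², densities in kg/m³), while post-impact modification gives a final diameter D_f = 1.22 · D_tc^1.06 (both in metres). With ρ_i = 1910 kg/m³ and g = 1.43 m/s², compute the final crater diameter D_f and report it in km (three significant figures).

In SI: d = 1810 m, v = 11200 m/s.
ρ_i^0.35 = 1910^0.35 = 14.07
d^0.77 = 1810^0.77 = 322.4
v^0.48 = 11200^0.48 = 87.83
g^-0.26 = 1.43^-0.26 = 0.9112
D_tc = 0.073 × 14.07 × 322.4 × 87.83 × 0.9112 = 26500 m
D_f = 1.22 × (26500)^1.06 = 59566 m
     = 59.57 km

D_f ≈ 59.6 km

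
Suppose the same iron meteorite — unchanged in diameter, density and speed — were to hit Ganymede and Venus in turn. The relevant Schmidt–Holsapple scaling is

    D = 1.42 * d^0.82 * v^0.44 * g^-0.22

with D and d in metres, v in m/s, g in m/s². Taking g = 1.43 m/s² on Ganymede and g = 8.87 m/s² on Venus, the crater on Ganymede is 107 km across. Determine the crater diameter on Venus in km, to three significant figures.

D ≈ 71.6 km

All impactor-dependent factors cancel in the ratio, leaving D_Venus/D_Ganymede = (g_Venus/g_Ganymede)^-0.22.
(8.87/1.43)^-0.22 = 6.203^-0.22 = 0.6693
D_Venus = 0.6693 × 107 km = 71.6 km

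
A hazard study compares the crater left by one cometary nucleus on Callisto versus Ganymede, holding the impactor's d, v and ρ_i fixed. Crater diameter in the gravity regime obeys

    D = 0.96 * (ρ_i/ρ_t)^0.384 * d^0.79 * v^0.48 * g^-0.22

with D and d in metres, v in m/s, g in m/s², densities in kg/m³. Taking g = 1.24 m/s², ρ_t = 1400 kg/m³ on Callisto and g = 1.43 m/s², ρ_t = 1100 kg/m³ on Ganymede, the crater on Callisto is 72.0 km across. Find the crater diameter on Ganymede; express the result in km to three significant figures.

The impactor-only factors (d, v, ρ_i) cancel in the ratio, leaving D_Ganymede/D_Callisto = (g_Ganymede/g_Callisto)^-0.22 · (ρ_t,Callisto/ρ_t,Ganymede)^0.384.
(1.43/1.24)^-0.22 = 1.153^-0.22 = 0.9692
(1400/1100)^0.384 = 1.273^0.384 = 1.097
Ratio = 0.9692 × 1.097 = 1.063
D_Ganymede = 1.063 × 72.0 km = 76.5 km

D ≈ 76.5 km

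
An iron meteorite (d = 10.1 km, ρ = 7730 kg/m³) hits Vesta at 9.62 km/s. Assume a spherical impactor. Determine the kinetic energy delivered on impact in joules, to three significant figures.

E ≈ 1.93 × 10^23 J

d = 10100 m; v = 9620 m/s.
Mass m = (π/6) ρ d³ = (π/6) × 7730 × (10100)³ = 4.170 × 10^15 kg
E = ½ m v² = 0.5 × 4.170 × 10^15 × (9620)² = 1.930 × 10^23 J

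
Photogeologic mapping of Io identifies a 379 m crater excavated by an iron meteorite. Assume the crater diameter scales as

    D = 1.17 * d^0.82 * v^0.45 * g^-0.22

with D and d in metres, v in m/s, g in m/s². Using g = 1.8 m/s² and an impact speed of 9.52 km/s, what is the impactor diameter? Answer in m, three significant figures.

d ≈ 8.84 m

Rearranging for d: d = [D / (1.17 · 9520^0.45 · 1.8^-0.22)]^(1/0.82).
9520^0.45 = 61.71
1.8^-0.22 = 0.8787
Denominator = 1.17 × 61.71 × 0.8787 = 63.44
D / 63.44 = 379 / 63.44 = 5.974
d = 5.974^(1/0.82) = 5.974^1.2195 = 8.844 m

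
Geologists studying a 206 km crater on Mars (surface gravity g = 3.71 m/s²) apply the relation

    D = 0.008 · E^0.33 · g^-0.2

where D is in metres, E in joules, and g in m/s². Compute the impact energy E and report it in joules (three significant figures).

E ≈ 6.34 × 10^22 J

Rearranging: E = [D / (0.008 · g^-0.2)]^(1/0.33).
D = 206000 m.
g^-0.2 = 3.71^-0.2 = 0.7694
D / (0.008 × 0.7694) = 206000 / (6.155 × 10^-3) = 3.347 × 10^7
E = (3.347 × 10^7)^3.0303 = 6.338 × 10^22 J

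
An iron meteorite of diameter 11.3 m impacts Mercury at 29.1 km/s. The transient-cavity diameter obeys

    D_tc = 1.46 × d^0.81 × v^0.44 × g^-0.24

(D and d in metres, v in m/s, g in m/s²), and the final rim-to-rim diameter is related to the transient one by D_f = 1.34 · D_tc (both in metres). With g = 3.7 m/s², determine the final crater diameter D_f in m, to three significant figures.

v = 29100 m/s.
d^0.81 = 11.3^0.81 = 7.128
v^0.44 = 29100^0.44 = 92.07
g^-0.24 = 3.7^-0.24 = 0.7305
D_tc = 1.46 × 7.128 × 92.07 × 0.7305 = 699.9 m
D_f = 1.34 × 699.9 = 937.9 m

D_f ≈ 938 m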